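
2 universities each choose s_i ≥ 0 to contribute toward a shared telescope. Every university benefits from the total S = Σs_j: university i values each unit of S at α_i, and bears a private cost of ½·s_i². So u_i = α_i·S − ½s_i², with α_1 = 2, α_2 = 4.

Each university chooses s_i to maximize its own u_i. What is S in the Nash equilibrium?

University i's FOC: ∂u_i/∂s_i = α_i − s_i = 0, so s_i* = α_i.
NE contributions = (2, 4); S = 6.

6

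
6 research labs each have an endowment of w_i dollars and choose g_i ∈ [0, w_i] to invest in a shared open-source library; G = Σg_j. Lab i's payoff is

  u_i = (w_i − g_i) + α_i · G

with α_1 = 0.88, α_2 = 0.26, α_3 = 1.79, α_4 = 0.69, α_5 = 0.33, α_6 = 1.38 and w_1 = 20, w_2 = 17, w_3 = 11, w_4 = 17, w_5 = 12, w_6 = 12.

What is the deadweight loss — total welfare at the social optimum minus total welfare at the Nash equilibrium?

∂u_i/∂g_i = α_i − 1, so lab i contributes w_i if α_i > 1, else 0.
α_i > 1 for i ∈ {3, 6}; NE contributions (0, 0, 11, 0, 0, 12), G = 23.
W^NE = Σw_i − G^NE + (Σα_i)·G^NE = 89 + 4.33·23 = 188.59.
Planner: ∂(Σu_j)/∂g_i = Σα_j − 1 = 4.33 > 0, so everyone contributes w_i; G^SO = 89, W^SO = 89 + 4.33·89 = 474.37.
Deadweight loss = 285.78.

285.78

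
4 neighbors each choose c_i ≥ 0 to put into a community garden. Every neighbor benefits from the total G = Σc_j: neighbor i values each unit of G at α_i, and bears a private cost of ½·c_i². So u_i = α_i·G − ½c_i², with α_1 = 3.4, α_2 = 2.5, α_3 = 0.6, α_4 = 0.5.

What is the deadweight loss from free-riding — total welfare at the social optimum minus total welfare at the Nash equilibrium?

Neighbor i's FOC: ∂u_i/∂c_i = α_i − c_i = 0, so c_i* = α_i.
NE contributions = (3.4, 2.5, 0.6, 0.5); G = 7.
W^NE = (Σα)·G − ½Σα_i² = 7² − ½·18.42 = 39.79.
Planner sets c_i = Σα_j = 7 for every i, so G^SO = 4·7 = 28.
W^SO = (Σα)·G^SO − ½·4·(Σα)² = (4/2)·7² = 98.
Deadweight loss = W^SO − W^NE = 58.21.

58.21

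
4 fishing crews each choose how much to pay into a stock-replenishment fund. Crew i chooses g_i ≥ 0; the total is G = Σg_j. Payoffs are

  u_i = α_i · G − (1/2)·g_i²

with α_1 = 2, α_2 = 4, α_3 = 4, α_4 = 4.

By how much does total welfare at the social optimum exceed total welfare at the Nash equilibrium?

222

Crew i's FOC: ∂u_i/∂g_i = α_i − g_i = 0, so g_i* = α_i.
NE contributions = (2, 4, 4, 4); G = 14.
W^NE = (Σα)·G − ½Σα_i² = 14² − ½·52 = 170.
Planner sets g_i = Σα_j = 14 for every i, so G^SO = 4·14 = 56.
W^SO = (Σα)·G^SO − ½·4·(Σα)² = (4/2)·14² = 392.
Deadweight loss = W^SO − W^NE = 222.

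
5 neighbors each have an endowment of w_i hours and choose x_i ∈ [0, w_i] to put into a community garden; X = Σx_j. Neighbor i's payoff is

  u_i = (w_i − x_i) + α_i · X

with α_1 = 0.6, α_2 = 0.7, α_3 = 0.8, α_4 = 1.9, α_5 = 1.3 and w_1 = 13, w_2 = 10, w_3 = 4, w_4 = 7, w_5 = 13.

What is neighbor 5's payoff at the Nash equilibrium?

26

∂u_i/∂x_i = α_i − 1, so neighbor i contributes w_i if α_i > 1, else 0.
α_i > 1 for i ∈ {4, 5}; NE contributions (0, 0, 0, 7, 13), X = 20.
u_5 = (13 − 13) + 1.3·20 = 26.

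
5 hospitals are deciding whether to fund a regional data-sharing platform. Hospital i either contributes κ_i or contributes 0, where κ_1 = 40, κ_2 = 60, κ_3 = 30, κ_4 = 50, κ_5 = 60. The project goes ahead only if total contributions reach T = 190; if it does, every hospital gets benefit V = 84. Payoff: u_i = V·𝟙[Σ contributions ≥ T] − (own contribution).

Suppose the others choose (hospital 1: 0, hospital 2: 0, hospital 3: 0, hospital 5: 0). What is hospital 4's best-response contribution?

Others' total = 0. Even contributing 50 gives 50 < 190: no benefit either way.
Best response: 0.

0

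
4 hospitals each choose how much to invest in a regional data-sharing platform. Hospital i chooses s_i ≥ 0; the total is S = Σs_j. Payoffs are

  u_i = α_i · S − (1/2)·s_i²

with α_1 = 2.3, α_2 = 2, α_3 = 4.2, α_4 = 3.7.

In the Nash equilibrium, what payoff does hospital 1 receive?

Hospital i's FOC: ∂u_i/∂s_i = α_i − s_i = 0, so s_i* = α_i.
NE contributions = (2.3, 2, 4.2, 3.7); S = 12.2.
u_1 = α_1·S − ½·(s_1)² = 2.3·12.2 − ½·2.3² = 25.415.

25.415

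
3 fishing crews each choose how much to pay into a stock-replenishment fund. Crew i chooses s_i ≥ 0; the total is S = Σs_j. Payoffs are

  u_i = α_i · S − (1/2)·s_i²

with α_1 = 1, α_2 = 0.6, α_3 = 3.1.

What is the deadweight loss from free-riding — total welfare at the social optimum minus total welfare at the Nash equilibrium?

Crew i's FOC: ∂u_i/∂s_i = α_i − s_i = 0, so s_i* = α_i.
NE contributions = (1, 0.6, 3.1); S = 4.7.
W^NE = (Σα)·S − ½Σα_i² = 4.7² − ½·10.97 = 16.605.
Planner sets s_i = Σα_j = 4.7 for every i, so S^SO = 3·4.7 = 14.1.
W^SO = (Σα)·S^SO − ½·3·(Σα)² = (3/2)·4.7² = 33.135.
Deadweight loss = W^SO − W^NE = 16.53.

16.53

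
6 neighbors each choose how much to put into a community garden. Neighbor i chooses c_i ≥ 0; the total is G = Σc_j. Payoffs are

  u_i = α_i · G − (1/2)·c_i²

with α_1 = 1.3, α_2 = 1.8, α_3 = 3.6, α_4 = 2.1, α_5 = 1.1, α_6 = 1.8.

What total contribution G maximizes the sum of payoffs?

70.2

Planner FOC: ∂(Σu_j)/∂c_i = (Σα_j) − c_i = 0, so c_i^SO = Σα_j = 11.7 for every i; G^SO = 70.2.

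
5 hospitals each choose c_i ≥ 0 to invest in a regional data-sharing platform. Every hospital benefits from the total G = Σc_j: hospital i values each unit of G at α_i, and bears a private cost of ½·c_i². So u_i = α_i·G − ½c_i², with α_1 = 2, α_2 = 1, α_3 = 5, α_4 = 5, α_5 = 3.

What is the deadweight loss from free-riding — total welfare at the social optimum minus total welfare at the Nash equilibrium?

Hospital i's FOC: ∂u_i/∂c_i = α_i − c_i = 0, so c_i* = α_i.
NE contributions = (2, 1, 5, 5, 3); G = 16.
W^NE = (Σα)·G − ½Σα_i² = 16² − ½·64 = 224.
Planner sets c_i = Σα_j = 16 for every i, so G^SO = 5·16 = 80.
W^SO = (Σα)·G^SO − ½·5·(Σα)² = (5/2)·16² = 640.
Deadweight loss = W^SO − W^NE = 416.

416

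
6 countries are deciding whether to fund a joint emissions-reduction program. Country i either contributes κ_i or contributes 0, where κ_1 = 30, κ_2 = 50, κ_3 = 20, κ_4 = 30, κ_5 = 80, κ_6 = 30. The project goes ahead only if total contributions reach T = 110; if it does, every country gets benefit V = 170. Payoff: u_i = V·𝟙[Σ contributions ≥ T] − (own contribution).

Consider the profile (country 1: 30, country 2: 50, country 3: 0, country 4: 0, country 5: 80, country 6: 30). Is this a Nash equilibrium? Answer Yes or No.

Total = 190 ≥ 110: provided.
Country 1 (pledges 30, payoff 140): dropping to 0 → total 160, payoff 170. Profitable deviation.

No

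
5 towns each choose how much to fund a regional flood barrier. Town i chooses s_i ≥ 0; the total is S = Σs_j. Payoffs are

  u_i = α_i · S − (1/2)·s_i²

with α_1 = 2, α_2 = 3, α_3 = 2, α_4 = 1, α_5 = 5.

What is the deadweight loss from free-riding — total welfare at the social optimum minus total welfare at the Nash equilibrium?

275

Town i's FOC: ∂u_i/∂s_i = α_i − s_i = 0, so s_i* = α_i.
NE contributions = (2, 3, 2, 1, 5); S = 13.
W^NE = (Σα)·S − ½Σα_i² = 13² − ½·43 = 147.5.
Planner sets s_i = Σα_j = 13 for every i, so S^SO = 5·13 = 65.
W^SO = (Σα)·S^SO − ½·5·(Σα)² = (5/2)·13² = 422.5.
Deadweight loss = W^SO − W^NE = 275.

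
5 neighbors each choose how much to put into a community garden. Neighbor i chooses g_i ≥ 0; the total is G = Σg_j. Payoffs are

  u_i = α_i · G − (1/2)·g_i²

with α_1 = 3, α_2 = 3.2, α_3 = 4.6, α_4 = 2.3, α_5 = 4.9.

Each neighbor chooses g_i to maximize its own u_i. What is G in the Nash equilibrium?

Neighbor i's FOC: ∂u_i/∂g_i = α_i − g_i = 0, so g_i* = α_i.
NE contributions = (3, 3.2, 4.6, 2.3, 4.9); G = 18.

18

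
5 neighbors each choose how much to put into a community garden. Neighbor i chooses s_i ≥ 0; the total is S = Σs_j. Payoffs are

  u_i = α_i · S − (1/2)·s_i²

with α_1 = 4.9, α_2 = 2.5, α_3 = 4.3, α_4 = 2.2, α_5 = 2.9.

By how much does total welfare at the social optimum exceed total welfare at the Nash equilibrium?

454.36

Neighbor i's FOC: ∂u_i/∂s_i = α_i − s_i = 0, so s_i* = α_i.
NE contributions = (4.9, 2.5, 4.3, 2.2, 2.9); S = 16.8.
W^NE = (Σα)·S − ½Σα_i² = 16.8² − ½·62 = 251.24.
Planner sets s_i = Σα_j = 16.8 for every i, so S^SO = 5·16.8 = 84.
W^SO = (Σα)·S^SO − ½·5·(Σα)² = (5/2)·16.8² = 705.6.
Deadweight loss = W^SO − W^NE = 454.36.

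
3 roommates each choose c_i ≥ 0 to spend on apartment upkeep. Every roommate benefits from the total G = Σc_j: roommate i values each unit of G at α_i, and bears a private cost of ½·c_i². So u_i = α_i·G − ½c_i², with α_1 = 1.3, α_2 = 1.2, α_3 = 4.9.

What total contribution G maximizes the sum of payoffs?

Planner FOC: ∂(Σu_j)/∂c_i = (Σα_j) − c_i = 0, so c_i^SO = Σα_j = 7.4 for every i; G^SO = 22.2.

22.2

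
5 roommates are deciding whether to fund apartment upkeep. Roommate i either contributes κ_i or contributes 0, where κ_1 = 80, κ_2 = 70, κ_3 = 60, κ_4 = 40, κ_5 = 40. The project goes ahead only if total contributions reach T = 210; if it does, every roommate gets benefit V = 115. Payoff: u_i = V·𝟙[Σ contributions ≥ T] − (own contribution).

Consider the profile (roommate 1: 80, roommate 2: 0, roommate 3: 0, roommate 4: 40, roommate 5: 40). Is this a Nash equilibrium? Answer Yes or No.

No

Total = 160 < 210: not provided.
Roommate 1 (pledges 80, payoff -80): dropping to 0 → total 80, payoff 0. Profitable deviation.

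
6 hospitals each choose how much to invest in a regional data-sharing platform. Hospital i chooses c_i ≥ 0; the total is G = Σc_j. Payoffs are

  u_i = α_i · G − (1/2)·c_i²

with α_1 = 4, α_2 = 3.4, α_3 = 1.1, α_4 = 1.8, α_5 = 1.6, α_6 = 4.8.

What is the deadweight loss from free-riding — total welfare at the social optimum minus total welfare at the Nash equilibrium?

586.585

Hospital i's FOC: ∂u_i/∂c_i = α_i − c_i = 0, so c_i* = α_i.
NE contributions = (4, 3.4, 1.1, 1.8, 1.6, 4.8); G = 16.7.
W^NE = (Σα)·G − ½Σα_i² = 16.7² − ½·57.61 = 250.085.
Planner sets c_i = Σα_j = 16.7 for every i, so G^SO = 6·16.7 = 100.2.
W^SO = (Σα)·G^SO − ½·6·(Σα)² = (6/2)·16.7² = 836.67.
Deadweight loss = W^SO − W^NE = 586.585.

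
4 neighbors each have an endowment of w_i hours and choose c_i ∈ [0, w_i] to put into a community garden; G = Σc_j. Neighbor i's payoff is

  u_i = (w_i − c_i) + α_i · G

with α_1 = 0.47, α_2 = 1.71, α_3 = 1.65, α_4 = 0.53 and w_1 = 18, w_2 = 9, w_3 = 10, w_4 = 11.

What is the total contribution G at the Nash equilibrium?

∂u_i/∂c_i = α_i − 1, so neighbor i contributes w_i if α_i > 1, else 0.
α_i > 1 for i ∈ {2, 3}; NE contributions (0, 9, 10, 0), G = 19.

19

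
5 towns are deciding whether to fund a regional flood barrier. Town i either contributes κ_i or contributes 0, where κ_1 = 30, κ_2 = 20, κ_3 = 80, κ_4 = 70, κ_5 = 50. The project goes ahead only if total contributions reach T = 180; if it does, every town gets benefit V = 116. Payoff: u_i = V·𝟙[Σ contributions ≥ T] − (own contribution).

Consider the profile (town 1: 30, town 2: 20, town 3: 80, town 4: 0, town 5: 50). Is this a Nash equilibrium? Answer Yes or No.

Yes

Total = 180 ≥ 180: provided.
Town 1 (pledges 30, payoff 86): dropping to 0 → total 150, payoff 0. No gain.
Town 2 (pledges 20, payoff 96): dropping to 0 → total 160, payoff 0. No gain.
Town 3 (pledges 80, payoff 36): dropping to 0 → total 100, payoff 0. No gain.
Town 4 (pledges 0, payoff 116): pledging 70 → total 250, payoff 46. No gain.
Town 5 (pledges 50, payoff 66): dropping to 0 → total 130, payoff 0. No gain.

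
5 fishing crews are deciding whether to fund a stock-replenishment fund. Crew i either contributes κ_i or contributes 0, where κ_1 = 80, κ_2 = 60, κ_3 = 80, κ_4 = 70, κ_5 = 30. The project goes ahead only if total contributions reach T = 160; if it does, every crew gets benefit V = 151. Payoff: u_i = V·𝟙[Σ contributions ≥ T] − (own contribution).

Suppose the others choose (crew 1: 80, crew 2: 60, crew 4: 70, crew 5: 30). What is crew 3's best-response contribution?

Others' total = 240 ≥ 160; contributing adds cost 80 for no extra benefit.
Best response: 0.

0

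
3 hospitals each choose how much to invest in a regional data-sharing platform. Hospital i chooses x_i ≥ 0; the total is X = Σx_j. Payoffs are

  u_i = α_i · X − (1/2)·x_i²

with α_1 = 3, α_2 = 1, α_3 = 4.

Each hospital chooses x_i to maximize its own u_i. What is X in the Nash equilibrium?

8

Hospital i's FOC: ∂u_i/∂x_i = α_i − x_i = 0, so x_i* = α_i.
NE contributions = (3, 1, 4); X = 8.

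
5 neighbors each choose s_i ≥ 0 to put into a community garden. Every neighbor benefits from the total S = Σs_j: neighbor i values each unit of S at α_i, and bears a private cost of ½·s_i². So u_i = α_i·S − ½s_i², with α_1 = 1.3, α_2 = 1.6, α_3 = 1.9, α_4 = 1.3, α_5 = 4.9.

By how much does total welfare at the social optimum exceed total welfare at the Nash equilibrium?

Neighbor i's FOC: ∂u_i/∂s_i = α_i − s_i = 0, so s_i* = α_i.
NE contributions = (1.3, 1.6, 1.9, 1.3, 4.9); S = 11.
W^NE = (Σα)·S − ½Σα_i² = 11² − ½·33.56 = 104.22.
Planner sets s_i = Σα_j = 11 for every i, so S^SO = 5·11 = 55.
W^SO = (Σα)·S^SO − ½·5·(Σα)² = (5/2)·11² = 302.5.
Deadweight loss = W^SO − W^NE = 198.28.

198.28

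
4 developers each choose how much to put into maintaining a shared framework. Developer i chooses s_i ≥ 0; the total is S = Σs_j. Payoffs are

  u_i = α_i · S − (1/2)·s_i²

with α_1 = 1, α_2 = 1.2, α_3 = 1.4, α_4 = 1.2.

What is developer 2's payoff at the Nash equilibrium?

Developer i's FOC: ∂u_i/∂s_i = α_i − s_i = 0, so s_i* = α_i.
NE contributions = (1, 1.2, 1.4, 1.2); S = 4.8.
u_2 = α_2·S − ½·(s_2)² = 1.2·4.8 − ½·1.2² = 5.04.

5.04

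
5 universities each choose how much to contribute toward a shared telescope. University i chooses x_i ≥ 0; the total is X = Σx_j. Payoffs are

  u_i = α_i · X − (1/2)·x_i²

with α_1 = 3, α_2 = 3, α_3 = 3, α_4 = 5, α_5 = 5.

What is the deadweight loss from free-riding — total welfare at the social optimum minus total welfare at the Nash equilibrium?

University i's FOC: ∂u_i/∂x_i = α_i − x_i = 0, so x_i* = α_i.
NE contributions = (3, 3, 3, 5, 5); X = 19.
W^NE = (Σα)·X − ½Σα_i² = 19² − ½·77 = 322.5.
Planner sets x_i = Σα_j = 19 for every i, so X^SO = 5·19 = 95.
W^SO = (Σα)·X^SO − ½·5·(Σα)² = (5/2)·19² = 902.5.
Deadweight loss = W^SO − W^NE = 580.

580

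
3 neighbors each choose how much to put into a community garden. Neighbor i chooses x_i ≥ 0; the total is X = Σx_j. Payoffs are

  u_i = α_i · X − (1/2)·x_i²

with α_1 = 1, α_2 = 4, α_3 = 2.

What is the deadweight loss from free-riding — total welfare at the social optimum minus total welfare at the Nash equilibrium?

35

Neighbor i's FOC: ∂u_i/∂x_i = α_i − x_i = 0, so x_i* = α_i.
NE contributions = (1, 4, 2); X = 7.
W^NE = (Σα)·X − ½Σα_i² = 7² − ½·21 = 38.5.
Planner sets x_i = Σα_j = 7 for every i, so X^SO = 3·7 = 21.
W^SO = (Σα)·X^SO − ½·3·(Σα)² = (3/2)·7² = 73.5.
Deadweight loss = W^SO − W^NE = 35.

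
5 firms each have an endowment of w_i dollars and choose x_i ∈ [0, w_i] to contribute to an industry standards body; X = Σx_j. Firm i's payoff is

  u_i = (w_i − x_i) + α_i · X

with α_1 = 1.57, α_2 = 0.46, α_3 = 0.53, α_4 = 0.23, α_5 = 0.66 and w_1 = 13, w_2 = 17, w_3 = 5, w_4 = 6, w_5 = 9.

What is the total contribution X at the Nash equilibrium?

13

∂u_i/∂x_i = α_i − 1, so firm i contributes w_i if α_i > 1, else 0.
α_i > 1 for i ∈ {1}; NE contributions (13, 0, 0, 0, 0), X = 13.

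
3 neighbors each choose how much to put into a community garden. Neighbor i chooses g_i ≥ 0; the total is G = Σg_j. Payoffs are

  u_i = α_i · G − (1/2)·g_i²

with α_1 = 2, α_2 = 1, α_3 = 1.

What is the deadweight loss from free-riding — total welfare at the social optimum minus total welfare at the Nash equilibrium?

11

Neighbor i's FOC: ∂u_i/∂g_i = α_i − g_i = 0, so g_i* = α_i.
NE contributions = (2, 1, 1); G = 4.
W^NE = (Σα)·G − ½Σα_i² = 4² − ½·6 = 13.
Planner sets g_i = Σα_j = 4 for every i, so G^SO = 3·4 = 12.
W^SO = (Σα)·G^SO − ½·3·(Σα)² = (3/2)·4² = 24.
Deadweight loss = W^SO − W^NE = 11.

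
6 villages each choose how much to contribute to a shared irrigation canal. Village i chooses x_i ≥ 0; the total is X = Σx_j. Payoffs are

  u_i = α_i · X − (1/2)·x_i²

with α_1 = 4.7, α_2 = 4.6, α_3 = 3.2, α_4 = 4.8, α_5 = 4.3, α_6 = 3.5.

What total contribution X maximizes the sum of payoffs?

150.6

Planner FOC: ∂(Σu_j)/∂x_i = (Σα_j) − x_i = 0, so x_i^SO = Σα_j = 25.1 for every i; X^SO = 150.6.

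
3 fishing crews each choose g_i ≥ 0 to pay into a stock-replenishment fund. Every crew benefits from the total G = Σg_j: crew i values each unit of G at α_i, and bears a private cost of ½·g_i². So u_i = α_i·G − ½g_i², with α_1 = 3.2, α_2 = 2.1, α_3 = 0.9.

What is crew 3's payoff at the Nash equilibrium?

Crew i's FOC: ∂u_i/∂g_i = α_i − g_i = 0, so g_i* = α_i.
NE contributions = (3.2, 2.1, 0.9); G = 6.2.
u_3 = α_3·G − ½·(g_3)² = 0.9·6.2 − ½·0.9² = 5.175.

5.175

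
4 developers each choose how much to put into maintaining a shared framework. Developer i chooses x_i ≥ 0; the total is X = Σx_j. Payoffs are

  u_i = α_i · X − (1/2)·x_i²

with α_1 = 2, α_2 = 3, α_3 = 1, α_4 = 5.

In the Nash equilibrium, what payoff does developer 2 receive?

Developer i's FOC: ∂u_i/∂x_i = α_i − x_i = 0, so x_i* = α_i.
NE contributions = (2, 3, 1, 5); X = 11.
u_2 = α_2·X − ½·(x_2)² = 3·11 − ½·3² = 28.5.

28.5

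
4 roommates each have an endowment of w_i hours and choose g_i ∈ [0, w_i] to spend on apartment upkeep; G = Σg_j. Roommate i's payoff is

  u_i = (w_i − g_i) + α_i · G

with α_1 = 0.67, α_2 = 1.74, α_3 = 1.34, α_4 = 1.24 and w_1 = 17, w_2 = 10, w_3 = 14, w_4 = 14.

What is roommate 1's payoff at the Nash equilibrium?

42.46

∂u_i/∂g_i = α_i − 1, so roommate i contributes w_i if α_i > 1, else 0.
α_i > 1 for i ∈ {2, 3, 4}; NE contributions (0, 10, 14, 14), G = 38.
u_1 = (17 − 0) + 0.67·38 = 42.46.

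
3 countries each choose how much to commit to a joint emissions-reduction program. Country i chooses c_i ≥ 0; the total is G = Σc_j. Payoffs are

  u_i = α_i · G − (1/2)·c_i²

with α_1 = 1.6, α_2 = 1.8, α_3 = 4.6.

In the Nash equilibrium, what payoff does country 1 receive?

11.52

Country i's FOC: ∂u_i/∂c_i = α_i − c_i = 0, so c_i* = α_i.
NE contributions = (1.6, 1.8, 4.6); G = 8.
u_1 = α_1·G − ½·(c_1)² = 1.6·8 − ½·1.6² = 11.52.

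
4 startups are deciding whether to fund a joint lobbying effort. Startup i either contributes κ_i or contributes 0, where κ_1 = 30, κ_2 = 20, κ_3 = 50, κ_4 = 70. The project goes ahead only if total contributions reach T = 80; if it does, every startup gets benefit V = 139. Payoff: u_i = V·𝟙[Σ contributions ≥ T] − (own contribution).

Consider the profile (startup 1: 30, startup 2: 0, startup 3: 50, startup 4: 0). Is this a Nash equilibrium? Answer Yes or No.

Total = 80 ≥ 80: provided.
Startup 1 (pledges 30, payoff 109): dropping to 0 → total 50, payoff 0. No gain.
Startup 2 (pledges 0, payoff 139): pledging 20 → total 100, payoff 119. No gain.
Startup 3 (pledges 50, payoff 89): dropping to 0 → total 30, payoff 0. No gain.
Startup 4 (pledges 0, payoff 139): pledging 70 → total 150, payoff 69. No gain.

Yes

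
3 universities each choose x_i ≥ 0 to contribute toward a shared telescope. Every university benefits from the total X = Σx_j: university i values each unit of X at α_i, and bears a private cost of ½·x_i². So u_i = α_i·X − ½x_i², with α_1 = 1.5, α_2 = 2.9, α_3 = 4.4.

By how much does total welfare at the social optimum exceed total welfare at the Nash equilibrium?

53.73

University i's FOC: ∂u_i/∂x_i = α_i − x_i = 0, so x_i* = α_i.
NE contributions = (1.5, 2.9, 4.4); X = 8.8.
W^NE = (Σα)·X − ½Σα_i² = 8.8² − ½·30.02 = 62.43.
Planner sets x_i = Σα_j = 8.8 for every i, so X^SO = 3·8.8 = 26.4.
W^SO = (Σα)·X^SO − ½·3·(Σα)² = (3/2)·8.8² = 116.16.
Deadweight loss = W^SO − W^NE = 53.73.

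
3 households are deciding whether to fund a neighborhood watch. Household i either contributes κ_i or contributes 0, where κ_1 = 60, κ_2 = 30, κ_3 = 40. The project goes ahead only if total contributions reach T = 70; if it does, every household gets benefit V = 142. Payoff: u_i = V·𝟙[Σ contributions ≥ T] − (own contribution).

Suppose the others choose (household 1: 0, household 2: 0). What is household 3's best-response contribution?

Others' total = 0. Even contributing 40 gives 40 < 70: no benefit either way.
Best response: 0.

0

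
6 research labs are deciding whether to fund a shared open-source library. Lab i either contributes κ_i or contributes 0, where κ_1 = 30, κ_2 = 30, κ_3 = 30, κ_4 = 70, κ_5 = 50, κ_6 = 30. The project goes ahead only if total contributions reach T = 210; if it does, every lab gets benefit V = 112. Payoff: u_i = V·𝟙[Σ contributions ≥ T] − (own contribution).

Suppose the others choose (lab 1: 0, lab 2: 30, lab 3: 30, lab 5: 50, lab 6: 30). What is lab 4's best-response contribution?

70

Others' total = 140. Contributing 70 brings total to 210 ≥ 210: gain V − κ_4 = 42.
Best response: 70.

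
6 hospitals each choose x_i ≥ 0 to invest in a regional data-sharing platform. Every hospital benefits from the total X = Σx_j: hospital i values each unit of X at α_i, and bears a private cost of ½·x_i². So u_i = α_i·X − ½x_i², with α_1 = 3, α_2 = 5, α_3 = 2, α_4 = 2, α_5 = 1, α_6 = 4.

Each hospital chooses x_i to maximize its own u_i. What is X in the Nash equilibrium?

17

Hospital i's FOC: ∂u_i/∂x_i = α_i − x_i = 0, so x_i* = α_i.
NE contributions = (3, 5, 2, 2, 1, 4); X = 17.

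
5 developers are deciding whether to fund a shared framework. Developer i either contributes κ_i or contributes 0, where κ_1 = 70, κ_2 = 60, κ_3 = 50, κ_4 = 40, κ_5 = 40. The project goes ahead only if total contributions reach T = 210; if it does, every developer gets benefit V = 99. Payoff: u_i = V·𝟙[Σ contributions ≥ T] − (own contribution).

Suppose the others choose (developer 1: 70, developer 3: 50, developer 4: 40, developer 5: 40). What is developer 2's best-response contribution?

60

Others' total = 200. Contributing 60 brings total to 260 ≥ 210: gain V − κ_2 = 39.
Best response: 60.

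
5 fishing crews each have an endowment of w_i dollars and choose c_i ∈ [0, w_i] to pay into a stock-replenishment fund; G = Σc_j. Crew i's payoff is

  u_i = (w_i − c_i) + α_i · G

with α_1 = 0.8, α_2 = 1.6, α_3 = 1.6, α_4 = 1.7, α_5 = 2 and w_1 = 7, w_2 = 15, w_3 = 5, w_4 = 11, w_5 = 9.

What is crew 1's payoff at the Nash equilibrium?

∂u_i/∂c_i = α_i − 1, so crew i contributes w_i if α_i > 1, else 0.
α_i > 1 for i ∈ {2, 3, 4, 5}; NE contributions (0, 15, 5, 11, 9), G = 40.
u_1 = (7 − 0) + 0.8·40 = 39.

39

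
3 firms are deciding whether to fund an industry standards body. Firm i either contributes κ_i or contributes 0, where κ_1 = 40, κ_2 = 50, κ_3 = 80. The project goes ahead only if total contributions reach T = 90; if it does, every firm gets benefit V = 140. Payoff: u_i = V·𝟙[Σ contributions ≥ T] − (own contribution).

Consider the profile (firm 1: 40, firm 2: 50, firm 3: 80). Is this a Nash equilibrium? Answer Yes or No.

No

Total = 170 ≥ 90: provided.
Firm 1 (pledges 40, payoff 100): dropping to 0 → total 130, payoff 140. Profitable deviation.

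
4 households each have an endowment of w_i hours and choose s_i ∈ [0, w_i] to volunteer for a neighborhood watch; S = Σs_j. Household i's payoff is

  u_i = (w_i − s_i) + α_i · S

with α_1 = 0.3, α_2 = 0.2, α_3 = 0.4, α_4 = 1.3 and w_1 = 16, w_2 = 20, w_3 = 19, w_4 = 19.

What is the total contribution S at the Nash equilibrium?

19

∂u_i/∂s_i = α_i − 1, so household i contributes w_i if α_i > 1, else 0.
α_i > 1 for i ∈ {4}; NE contributions (0, 0, 0, 19), S = 19.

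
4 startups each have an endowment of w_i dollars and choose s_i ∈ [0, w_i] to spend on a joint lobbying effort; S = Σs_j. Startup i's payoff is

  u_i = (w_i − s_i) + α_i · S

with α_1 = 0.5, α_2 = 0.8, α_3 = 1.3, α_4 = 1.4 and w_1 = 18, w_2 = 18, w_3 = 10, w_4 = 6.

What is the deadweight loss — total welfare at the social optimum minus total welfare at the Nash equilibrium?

∂u_i/∂s_i = α_i − 1, so startup i contributes w_i if α_i > 1, else 0.
α_i > 1 for i ∈ {3, 4}; NE contributions (0, 0, 10, 6), S = 16.
W^NE = Σw_i − S^NE + (Σα_i)·S^NE = 52 + 3·16 = 100.
Planner: ∂(Σu_j)/∂s_i = Σα_j − 1 = 3 > 0, so everyone contributes w_i; S^SO = 52, W^SO = 52 + 3·52 = 208.
Deadweight loss = 108.

108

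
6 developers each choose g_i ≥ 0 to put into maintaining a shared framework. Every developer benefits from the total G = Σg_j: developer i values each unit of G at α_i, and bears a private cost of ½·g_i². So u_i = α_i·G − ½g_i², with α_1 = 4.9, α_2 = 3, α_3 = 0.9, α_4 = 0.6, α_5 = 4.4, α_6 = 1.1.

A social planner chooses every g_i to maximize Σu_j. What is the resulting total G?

Planner FOC: ∂(Σu_j)/∂g_i = (Σα_j) − g_i = 0, so g_i^SO = Σα_j = 14.9 for every i; G^SO = 89.4.

89.4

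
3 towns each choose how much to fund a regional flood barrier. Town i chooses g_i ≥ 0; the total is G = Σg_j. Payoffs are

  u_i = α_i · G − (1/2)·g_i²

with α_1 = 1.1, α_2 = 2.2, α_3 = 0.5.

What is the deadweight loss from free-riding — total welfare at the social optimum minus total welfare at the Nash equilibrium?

10.37

Town i's FOC: ∂u_i/∂g_i = α_i − g_i = 0, so g_i* = α_i.
NE contributions = (1.1, 2.2, 0.5); G = 3.8.
W^NE = (Σα)·G − ½Σα_i² = 3.8² − ½·6.3 = 11.29.
Planner sets g_i = Σα_j = 3.8 for every i, so G^SO = 3·3.8 = 11.4.
W^SO = (Σα)·G^SO − ½·3·(Σα)² = (3/2)·3.8² = 21.66.
Deadweight loss = W^SO − W^NE = 10.37.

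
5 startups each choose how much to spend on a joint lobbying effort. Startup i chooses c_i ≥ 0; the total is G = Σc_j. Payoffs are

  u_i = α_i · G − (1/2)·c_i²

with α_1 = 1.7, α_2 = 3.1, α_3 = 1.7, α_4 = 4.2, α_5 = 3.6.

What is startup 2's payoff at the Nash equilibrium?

39.525

Startup i's FOC: ∂u_i/∂c_i = α_i − c_i = 0, so c_i* = α_i.
NE contributions = (1.7, 3.1, 1.7, 4.2, 3.6); G = 14.3.
u_2 = α_2·G − ½·(c_2)² = 3.1·14.3 − ½·3.1² = 39.525.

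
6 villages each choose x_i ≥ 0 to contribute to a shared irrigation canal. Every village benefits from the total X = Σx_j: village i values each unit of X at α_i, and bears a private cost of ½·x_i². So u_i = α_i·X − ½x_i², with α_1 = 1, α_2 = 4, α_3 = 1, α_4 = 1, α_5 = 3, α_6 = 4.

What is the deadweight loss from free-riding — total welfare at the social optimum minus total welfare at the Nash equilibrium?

414

Village i's FOC: ∂u_i/∂x_i = α_i − x_i = 0, so x_i* = α_i.
NE contributions = (1, 4, 1, 1, 3, 4); X = 14.
W^NE = (Σα)·X − ½Σα_i² = 14² − ½·44 = 174.
Planner sets x_i = Σα_j = 14 for every i, so X^SO = 6·14 = 84.
W^SO = (Σα)·X^SO − ½·6·(Σα)² = (6/2)·14² = 588.
Deadweight loss = W^SO − W^NE = 414.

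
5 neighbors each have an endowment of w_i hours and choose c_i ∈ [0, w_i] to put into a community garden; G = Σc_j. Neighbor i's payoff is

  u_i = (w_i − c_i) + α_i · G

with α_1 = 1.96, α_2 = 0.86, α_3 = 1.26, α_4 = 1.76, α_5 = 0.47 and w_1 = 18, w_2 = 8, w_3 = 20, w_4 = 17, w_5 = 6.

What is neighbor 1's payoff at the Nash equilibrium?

∂u_i/∂c_i = α_i − 1, so neighbor i contributes w_i if α_i > 1, else 0.
α_i > 1 for i ∈ {1, 3, 4}; NE contributions (18, 0, 20, 17, 0), G = 55.
u_1 = (18 − 18) + 1.96·55 = 107.8.

107.8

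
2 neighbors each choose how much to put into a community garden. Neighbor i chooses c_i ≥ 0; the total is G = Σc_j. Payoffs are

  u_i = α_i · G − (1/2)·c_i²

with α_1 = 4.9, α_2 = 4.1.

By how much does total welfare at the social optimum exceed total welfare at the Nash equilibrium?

Neighbor i's FOC: ∂u_i/∂c_i = α_i − c_i = 0, so c_i* = α_i.
NE contributions = (4.9, 4.1); G = 9.
W^NE = (Σα)·G − ½Σα_i² = 9² − ½·40.82 = 60.59.
Planner sets c_i = Σα_j = 9 for every i, so G^SO = 2·9 = 18.
W^SO = (Σα)·G^SO − ½·2·(Σα)² = (2/2)·9² = 81.
Deadweight loss = W^SO − W^NE = 20.41.

20.41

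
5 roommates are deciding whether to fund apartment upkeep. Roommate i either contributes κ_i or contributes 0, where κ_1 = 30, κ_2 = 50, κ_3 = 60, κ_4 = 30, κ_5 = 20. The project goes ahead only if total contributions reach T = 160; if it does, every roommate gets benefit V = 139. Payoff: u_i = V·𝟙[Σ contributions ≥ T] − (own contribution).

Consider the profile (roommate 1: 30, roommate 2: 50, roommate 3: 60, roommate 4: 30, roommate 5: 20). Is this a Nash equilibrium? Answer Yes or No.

No

Total = 190 ≥ 160: provided.
Roommate 1 (pledges 30, payoff 109): dropping to 0 → total 160, payoff 139. Profitable deviation.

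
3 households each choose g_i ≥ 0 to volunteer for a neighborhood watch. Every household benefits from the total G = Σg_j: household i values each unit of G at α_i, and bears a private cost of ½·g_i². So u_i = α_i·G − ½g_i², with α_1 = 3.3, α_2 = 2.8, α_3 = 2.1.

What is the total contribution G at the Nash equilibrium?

Household i's FOC: ∂u_i/∂g_i = α_i − g_i = 0, so g_i* = α_i.
NE contributions = (3.3, 2.8, 2.1); G = 8.2.

8.2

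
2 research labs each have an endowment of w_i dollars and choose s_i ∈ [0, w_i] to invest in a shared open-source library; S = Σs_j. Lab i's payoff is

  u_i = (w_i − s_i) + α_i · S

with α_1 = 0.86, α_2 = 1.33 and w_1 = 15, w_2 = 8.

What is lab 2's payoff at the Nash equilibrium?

10.64

∂u_i/∂s_i = α_i − 1, so lab i contributes w_i if α_i > 1, else 0.
α_i > 1 for i ∈ {2}; NE contributions (0, 8), S = 8.
u_2 = (8 − 8) + 1.33·8 = 10.64.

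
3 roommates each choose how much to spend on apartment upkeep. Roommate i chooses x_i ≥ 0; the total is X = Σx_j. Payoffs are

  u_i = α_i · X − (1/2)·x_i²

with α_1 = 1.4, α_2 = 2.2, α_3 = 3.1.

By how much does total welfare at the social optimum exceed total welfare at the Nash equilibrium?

Roommate i's FOC: ∂u_i/∂x_i = α_i − x_i = 0, so x_i* = α_i.
NE contributions = (1.4, 2.2, 3.1); X = 6.7.
W^NE = (Σα)·X − ½Σα_i² = 6.7² − ½·16.41 = 36.685.
Planner sets x_i = Σα_j = 6.7 for every i, so X^SO = 3·6.7 = 20.1.
W^SO = (Σα)·X^SO − ½·3·(Σα)² = (3/2)·6.7² = 67.335.
Deadweight loss = W^SO − W^NE = 30.65.

30.65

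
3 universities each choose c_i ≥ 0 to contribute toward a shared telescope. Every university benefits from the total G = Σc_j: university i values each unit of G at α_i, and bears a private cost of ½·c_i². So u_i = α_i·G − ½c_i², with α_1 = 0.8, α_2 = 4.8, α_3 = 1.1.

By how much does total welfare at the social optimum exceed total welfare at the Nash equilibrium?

34.89

University i's FOC: ∂u_i/∂c_i = α_i − c_i = 0, so c_i* = α_i.
NE contributions = (0.8, 4.8, 1.1); G = 6.7.
W^NE = (Σα)·G − ½Σα_i² = 6.7² − ½·24.89 = 32.445.
Planner sets c_i = Σα_j = 6.7 for every i, so G^SO = 3·6.7 = 20.1.
W^SO = (Σα)·G^SO − ½·3·(Σα)² = (3/2)·6.7² = 67.335.
Deadweight loss = W^SO − W^NE = 34.89.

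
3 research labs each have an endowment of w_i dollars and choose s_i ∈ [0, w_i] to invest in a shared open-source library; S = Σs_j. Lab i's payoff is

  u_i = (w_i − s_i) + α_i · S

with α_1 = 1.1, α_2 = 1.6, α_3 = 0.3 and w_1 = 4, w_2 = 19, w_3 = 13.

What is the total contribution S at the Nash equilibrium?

∂u_i/∂s_i = α_i − 1, so lab i contributes w_i if α_i > 1, else 0.
α_i > 1 for i ∈ {1, 2}; NE contributions (4, 19, 0), S = 23.

23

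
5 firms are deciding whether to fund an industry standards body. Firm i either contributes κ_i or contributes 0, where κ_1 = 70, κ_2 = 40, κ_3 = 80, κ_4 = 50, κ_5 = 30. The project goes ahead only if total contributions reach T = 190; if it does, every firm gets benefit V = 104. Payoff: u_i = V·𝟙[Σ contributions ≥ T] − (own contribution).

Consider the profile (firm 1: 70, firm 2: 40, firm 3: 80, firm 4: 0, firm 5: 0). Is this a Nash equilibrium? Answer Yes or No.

Total = 190 ≥ 190: provided.
Firm 1 (pledges 70, payoff 34): dropping to 0 → total 120, payoff 0. No gain.
Firm 2 (pledges 40, payoff 64): dropping to 0 → total 150, payoff 0. No gain.
Firm 3 (pledges 80, payoff 24): dropping to 0 → total 110, payoff 0. No gain.
Firm 4 (pledges 0, payoff 104): pledging 50 → total 240, payoff 54. No gain.
Firm 5 (pledges 0, payoff 104): pledging 30 → total 220, payoff 74. No gain.

Yes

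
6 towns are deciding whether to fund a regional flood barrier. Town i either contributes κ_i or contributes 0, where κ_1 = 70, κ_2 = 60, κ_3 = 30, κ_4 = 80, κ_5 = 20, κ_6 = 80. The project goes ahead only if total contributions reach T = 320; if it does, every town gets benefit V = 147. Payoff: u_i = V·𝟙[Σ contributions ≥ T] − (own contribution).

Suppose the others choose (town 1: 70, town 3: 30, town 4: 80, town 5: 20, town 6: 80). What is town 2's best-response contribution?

60

Others' total = 280. Contributing 60 brings total to 340 ≥ 320: gain V − κ_2 = 87.
Best response: 60.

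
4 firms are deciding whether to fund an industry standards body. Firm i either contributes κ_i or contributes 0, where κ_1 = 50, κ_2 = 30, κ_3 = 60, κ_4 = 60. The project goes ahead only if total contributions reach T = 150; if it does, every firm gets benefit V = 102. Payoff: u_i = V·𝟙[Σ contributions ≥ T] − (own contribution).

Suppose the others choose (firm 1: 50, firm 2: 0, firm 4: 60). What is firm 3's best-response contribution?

Others' total = 110. Contributing 60 brings total to 170 ≥ 150: gain V − κ_3 = 42.
Best response: 60.

60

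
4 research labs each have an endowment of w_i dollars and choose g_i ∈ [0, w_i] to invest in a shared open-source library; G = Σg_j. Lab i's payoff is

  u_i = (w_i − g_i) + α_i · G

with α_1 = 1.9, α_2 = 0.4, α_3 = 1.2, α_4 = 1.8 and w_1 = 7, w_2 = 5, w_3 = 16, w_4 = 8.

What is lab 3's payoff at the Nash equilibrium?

∂u_i/∂g_i = α_i − 1, so lab i contributes w_i if α_i > 1, else 0.
α_i > 1 for i ∈ {1, 3, 4}; NE contributions (7, 0, 16, 8), G = 31.
u_3 = (16 − 16) + 1.2·31 = 37.2.

37.2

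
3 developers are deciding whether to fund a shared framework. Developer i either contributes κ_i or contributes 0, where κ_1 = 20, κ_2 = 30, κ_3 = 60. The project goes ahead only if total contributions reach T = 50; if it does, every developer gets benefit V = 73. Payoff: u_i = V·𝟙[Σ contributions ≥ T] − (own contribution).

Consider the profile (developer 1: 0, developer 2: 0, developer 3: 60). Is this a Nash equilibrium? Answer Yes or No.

Yes

Total = 60 ≥ 50: provided.
Developer 1 (pledges 0, payoff 73): pledging 20 → total 80, payoff 53. No gain.
Developer 2 (pledges 0, payoff 73): pledging 30 → total 90, payoff 43. No gain.
Developer 3 (pledges 60, payoff 13): dropping to 0 → total 0, payoff 0. No gain.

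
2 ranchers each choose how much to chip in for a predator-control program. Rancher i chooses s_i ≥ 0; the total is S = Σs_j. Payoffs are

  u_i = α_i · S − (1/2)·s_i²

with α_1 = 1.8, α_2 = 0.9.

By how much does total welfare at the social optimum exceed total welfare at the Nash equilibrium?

Rancher i's FOC: ∂u_i/∂s_i = α_i − s_i = 0, so s_i* = α_i.
NE contributions = (1.8, 0.9); S = 2.7.
W^NE = (Σα)·S − ½Σα_i² = 2.7² − ½·4.05 = 5.265.
Planner sets s_i = Σα_j = 2.7 for every i, so S^SO = 2·2.7 = 5.4.
W^SO = (Σα)·S^SO − ½·2·(Σα)² = (2/2)·2.7² = 7.29.
Deadweight loss = W^SO − W^NE = 2.025.

2.025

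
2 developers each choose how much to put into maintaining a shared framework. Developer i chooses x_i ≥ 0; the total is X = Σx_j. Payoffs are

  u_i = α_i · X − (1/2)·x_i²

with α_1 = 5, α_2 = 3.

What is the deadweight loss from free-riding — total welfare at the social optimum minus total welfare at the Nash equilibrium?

Developer i's FOC: ∂u_i/∂x_i = α_i − x_i = 0, so x_i* = α_i.
NE contributions = (5, 3); X = 8.
W^NE = (Σα)·X − ½Σα_i² = 8² − ½·34 = 47.
Planner sets x_i = Σα_j = 8 for every i, so X^SO = 2·8 = 16.
W^SO = (Σα)·X^SO − ½·2·(Σα)² = (2/2)·8² = 64.
Deadweight loss = W^SO − W^NE = 17.

17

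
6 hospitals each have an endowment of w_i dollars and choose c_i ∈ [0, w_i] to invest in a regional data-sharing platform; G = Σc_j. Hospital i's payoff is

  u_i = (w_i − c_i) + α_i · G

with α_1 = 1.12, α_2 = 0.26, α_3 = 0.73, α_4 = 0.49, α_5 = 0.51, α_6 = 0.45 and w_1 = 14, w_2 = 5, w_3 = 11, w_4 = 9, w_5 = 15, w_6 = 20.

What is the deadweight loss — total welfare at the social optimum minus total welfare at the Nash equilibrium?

∂u_i/∂c_i = α_i − 1, so hospital i contributes w_i if α_i > 1, else 0.
α_i > 1 for i ∈ {1}; NE contributions (14, 0, 0, 0, 0, 0), G = 14.
W^NE = Σw_i − G^NE + (Σα_i)·G^NE = 74 + 2.56·14 = 109.84.
Planner: ∂(Σu_j)/∂c_i = Σα_j − 1 = 2.56 > 0, so everyone contributes w_i; G^SO = 74, W^SO = 74 + 2.56·74 = 263.44.
Deadweight loss = 153.6.

153.6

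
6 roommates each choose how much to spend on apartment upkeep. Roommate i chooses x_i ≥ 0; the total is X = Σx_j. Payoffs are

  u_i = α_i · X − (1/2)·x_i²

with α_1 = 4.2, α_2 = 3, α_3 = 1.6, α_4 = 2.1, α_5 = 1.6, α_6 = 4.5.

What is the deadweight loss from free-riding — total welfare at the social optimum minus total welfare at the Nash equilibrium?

606.21

Roommate i's FOC: ∂u_i/∂x_i = α_i − x_i = 0, so x_i* = α_i.
NE contributions = (4.2, 3, 1.6, 2.1, 1.6, 4.5); X = 17.
W^NE = (Σα)·X − ½Σα_i² = 17² − ½·56.42 = 260.79.
Planner sets x_i = Σα_j = 17 for every i, so X^SO = 6·17 = 102.
W^SO = (Σα)·X^SO − ½·6·(Σα)² = (6/2)·17² = 867.
Deadweight loss = W^SO − W^NE = 606.21.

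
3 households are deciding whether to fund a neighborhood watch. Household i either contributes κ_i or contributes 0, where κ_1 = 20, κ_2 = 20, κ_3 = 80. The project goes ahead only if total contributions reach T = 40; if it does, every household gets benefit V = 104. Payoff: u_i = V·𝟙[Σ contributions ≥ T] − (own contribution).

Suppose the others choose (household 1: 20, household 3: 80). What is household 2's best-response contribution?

0

Others' total = 100 ≥ 40; contributing adds cost 20 for no extra benefit.
Best response: 0.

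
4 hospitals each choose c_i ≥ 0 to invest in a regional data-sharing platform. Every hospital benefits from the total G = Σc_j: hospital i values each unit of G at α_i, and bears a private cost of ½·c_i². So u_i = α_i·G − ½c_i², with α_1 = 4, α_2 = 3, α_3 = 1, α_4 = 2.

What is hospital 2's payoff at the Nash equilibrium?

25.5

Hospital i's FOC: ∂u_i/∂c_i = α_i − c_i = 0, so c_i* = α_i.
NE contributions = (4, 3, 1, 2); G = 10.
u_2 = α_2·G − ½·(c_2)² = 3·10 − ½·3² = 25.5.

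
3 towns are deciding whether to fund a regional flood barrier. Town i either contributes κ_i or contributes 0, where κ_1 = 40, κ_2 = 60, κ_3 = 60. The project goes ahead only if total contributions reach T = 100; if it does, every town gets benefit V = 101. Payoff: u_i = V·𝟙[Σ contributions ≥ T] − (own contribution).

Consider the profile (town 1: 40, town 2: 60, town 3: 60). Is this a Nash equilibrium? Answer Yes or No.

Total = 160 ≥ 100: provided.
Town 1 (pledges 40, payoff 61): dropping to 0 → total 120, payoff 101. Profitable deviation.

No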